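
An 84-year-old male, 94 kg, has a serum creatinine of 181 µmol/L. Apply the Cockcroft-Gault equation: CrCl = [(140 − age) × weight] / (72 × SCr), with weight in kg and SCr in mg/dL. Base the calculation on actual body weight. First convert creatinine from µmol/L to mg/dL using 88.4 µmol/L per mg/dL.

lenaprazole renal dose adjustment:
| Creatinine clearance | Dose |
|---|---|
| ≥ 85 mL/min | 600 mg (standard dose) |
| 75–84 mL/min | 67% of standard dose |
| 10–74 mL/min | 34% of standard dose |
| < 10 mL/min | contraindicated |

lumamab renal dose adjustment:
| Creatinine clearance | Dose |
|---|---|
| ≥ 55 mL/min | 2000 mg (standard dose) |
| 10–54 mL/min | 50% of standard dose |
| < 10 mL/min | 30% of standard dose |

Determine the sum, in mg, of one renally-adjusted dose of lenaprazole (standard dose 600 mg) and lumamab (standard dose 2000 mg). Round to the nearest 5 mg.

SCr = 181 / 88.4 = 2.048 mg/dL
CrCl = (140 − 84) × 94 / (72 × 2.048) = 5264.0 / 147.46 ≈ 35.7 mL/min
CrCl ≈ 36 mL/min.
lenaprazole: 10–74 mL/min → 34% of 600 mg = 204 mg.
lumamab: 10–54 mL/min → 50% of 2000 mg = 1000 mg.
Total = 204 + 1000 = 1204 mg.

1205 mg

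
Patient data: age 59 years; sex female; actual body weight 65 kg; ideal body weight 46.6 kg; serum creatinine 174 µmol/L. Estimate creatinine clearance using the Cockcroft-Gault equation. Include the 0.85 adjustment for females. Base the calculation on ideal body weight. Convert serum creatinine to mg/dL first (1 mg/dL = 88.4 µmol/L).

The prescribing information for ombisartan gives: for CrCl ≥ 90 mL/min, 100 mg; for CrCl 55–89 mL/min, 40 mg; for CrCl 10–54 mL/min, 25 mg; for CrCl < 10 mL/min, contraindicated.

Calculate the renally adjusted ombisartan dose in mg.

SCr = 174 / 88.4 = 1.968 mg/dL
CrCl = (140 − 59) × 46.6 / (72 × 1.968) × 0.85 = 3774.6 / 141.70 × 0.85 ≈ 22.6 mL/min
CrCl ≈ 23 mL/min → bracket 10–54 mL/min.
Dose for this bracket: 25 mg.

25 mg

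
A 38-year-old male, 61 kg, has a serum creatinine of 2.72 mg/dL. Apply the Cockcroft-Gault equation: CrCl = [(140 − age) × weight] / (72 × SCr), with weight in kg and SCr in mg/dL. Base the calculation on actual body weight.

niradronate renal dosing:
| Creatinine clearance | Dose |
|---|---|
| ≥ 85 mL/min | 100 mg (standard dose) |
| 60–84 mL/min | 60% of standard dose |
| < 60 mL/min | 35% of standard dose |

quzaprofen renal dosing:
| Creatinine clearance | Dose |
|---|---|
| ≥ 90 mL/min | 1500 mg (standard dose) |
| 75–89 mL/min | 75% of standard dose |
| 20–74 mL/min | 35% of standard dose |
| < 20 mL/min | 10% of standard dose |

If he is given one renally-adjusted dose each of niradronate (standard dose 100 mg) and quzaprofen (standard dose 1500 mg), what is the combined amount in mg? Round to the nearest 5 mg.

560 mg

CrCl = (140 − 38) × 61 / (72 × 2.72) = 6222.0 / 195.84 ≈ 31.8 mL/min
CrCl ≈ 32 mL/min.
niradronate: < 60 mL/min → 35% of 100 mg = 35 mg.
quzaprofen: 20–74 mL/min → 35% of 1500 mg = 525 mg.
Total = 35 + 525 = 560 mg.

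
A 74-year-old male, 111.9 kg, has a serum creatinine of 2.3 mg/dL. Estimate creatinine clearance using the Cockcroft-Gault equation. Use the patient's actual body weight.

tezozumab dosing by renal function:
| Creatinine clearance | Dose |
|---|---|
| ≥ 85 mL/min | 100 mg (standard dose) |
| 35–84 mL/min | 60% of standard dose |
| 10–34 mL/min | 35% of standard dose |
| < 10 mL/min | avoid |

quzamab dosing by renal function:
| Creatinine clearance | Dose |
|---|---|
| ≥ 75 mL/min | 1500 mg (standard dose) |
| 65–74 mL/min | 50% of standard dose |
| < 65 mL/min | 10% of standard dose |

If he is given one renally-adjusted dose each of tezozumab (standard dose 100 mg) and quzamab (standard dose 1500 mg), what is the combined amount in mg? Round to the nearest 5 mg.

210 mg

CrCl = (140 − 74) × 111.9 / (72 × 2.3) = 7385.4 / 165.60 ≈ 44.6 mL/min
CrCl ≈ 45 mL/min.
tezozumab: 35–84 mL/min → 60% of 100 mg = 60 mg.
quzamab: < 65 mL/min → 10% of 1500 mg = 150 mg.
Total = 60 + 150 = 210 mg.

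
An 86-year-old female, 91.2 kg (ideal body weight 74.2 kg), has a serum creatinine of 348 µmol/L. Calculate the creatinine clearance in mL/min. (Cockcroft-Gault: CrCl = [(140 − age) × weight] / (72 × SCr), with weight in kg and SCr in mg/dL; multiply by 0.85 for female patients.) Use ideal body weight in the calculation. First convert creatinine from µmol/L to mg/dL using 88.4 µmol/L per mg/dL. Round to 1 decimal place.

SCr = 348 / 88.4 = 3.937 mg/dL
CrCl = (140 − 86) × 74.2 / (72 × 3.937) × 0.85 = 4006.8 / 283.46 × 0.85 ≈ 12.0 mL/min

12.0 mL/min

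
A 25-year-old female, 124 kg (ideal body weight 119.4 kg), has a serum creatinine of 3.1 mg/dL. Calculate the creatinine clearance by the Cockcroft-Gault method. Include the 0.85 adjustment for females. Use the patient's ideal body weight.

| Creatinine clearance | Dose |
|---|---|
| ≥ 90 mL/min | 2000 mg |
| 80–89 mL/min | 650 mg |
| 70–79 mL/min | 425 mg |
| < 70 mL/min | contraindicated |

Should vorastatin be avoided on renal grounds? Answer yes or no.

yes

CrCl = (140 − 25) × 119.4 / (72 × 3.1) × 0.85 = 13731.0 / 223.20 × 0.85 ≈ 52.3 mL/min
CrCl ≈ 52 mL/min, which is < 70 mL/min.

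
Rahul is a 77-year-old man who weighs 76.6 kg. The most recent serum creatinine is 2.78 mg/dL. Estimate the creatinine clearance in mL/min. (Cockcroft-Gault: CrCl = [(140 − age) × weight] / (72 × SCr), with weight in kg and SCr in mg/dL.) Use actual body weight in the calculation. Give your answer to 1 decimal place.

24.1 mL/min

CrCl = (140 − 77) × 76.6 / (72 × 2.78) = 4825.8 / 200.16 ≈ 24.1 mL/min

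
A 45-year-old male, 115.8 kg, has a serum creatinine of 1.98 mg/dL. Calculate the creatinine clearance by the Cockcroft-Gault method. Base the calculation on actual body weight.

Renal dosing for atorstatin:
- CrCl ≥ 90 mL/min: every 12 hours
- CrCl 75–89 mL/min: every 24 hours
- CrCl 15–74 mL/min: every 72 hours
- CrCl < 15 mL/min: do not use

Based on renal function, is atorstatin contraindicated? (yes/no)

no

CrCl = (140 − 45) × 115.8 / (72 × 1.98) = 11001.0 / 142.56 ≈ 77.2 mL/min
CrCl ≈ 77 mL/min, which is ≥ 15 mL/min.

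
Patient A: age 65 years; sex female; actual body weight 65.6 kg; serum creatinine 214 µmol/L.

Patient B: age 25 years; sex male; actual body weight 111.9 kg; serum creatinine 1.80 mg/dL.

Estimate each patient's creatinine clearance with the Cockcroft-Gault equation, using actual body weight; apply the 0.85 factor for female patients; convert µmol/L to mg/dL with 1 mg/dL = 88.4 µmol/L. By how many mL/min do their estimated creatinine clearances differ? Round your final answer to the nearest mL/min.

Patient A: SCr = 214 / 88.4 = 2.421 mg/dL
Patient A: CrCl = (140 − 65) × 65.6 / (72 × 2.421) × 0.85 = 4920.0 / 174.31 × 0.85 ≈ 24.0 mL/min
Patient B: CrCl = (140 − 25) × 111.9 / (72 × 1.8) = 12868.5 / 129.60 ≈ 99.3 mL/min
|24.0 − 99.3| = 75.3 mL/min

75 mL/min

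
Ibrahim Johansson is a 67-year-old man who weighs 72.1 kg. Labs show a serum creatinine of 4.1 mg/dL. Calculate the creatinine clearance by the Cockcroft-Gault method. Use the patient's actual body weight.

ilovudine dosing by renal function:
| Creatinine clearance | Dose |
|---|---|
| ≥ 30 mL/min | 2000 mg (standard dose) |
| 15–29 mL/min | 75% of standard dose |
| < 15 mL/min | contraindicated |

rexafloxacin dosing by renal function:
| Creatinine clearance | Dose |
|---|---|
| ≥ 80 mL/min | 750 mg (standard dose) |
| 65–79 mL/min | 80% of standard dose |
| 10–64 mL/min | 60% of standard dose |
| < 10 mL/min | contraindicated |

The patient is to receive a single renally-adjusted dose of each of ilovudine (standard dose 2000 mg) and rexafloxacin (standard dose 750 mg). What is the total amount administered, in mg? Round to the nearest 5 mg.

1950 mg

CrCl = (140 − 67) × 72.1 / (72 × 4.1) = 5263.3 / 295.20 ≈ 17.8 mL/min
CrCl ≈ 18 mL/min.
ilovudine: 15–29 mL/min → 75% of 2000 mg = 1500 mg.
rexafloxacin: 10–64 mL/min → 60% of 750 mg = 450 mg.
Total = 1500 + 450 = 1950 mg.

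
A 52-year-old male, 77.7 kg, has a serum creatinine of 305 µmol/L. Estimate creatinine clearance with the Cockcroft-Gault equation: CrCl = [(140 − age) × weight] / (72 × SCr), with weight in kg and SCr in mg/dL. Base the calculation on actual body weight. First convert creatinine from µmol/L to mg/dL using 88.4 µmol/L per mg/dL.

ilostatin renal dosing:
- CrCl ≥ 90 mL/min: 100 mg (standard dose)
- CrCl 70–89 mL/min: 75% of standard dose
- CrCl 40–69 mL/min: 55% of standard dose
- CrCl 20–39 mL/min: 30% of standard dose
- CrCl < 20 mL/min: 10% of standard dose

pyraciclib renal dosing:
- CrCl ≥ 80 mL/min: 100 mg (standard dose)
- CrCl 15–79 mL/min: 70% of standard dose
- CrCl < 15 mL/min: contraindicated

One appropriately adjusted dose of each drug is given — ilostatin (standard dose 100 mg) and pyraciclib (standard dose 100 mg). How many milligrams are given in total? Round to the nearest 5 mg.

100 mg

SCr = 305 / 88.4 = 3.45 mg/dL
CrCl = (140 − 52) × 77.7 / (72 × 3.45) = 6837.6 / 248.40 ≈ 27.5 mL/min
CrCl ≈ 28 mL/min.
ilostatin: 20–39 mL/min → 30% of 100 mg = 30 mg.
pyraciclib: 15–79 mL/min → 70% of 100 mg = 70 mg.
Total = 30 + 70 = 100 mg.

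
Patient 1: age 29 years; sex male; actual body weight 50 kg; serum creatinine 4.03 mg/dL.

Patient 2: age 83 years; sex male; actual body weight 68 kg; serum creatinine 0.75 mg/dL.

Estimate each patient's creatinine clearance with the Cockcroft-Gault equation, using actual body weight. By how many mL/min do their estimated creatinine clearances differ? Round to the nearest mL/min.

53 mL/min

Patient 1: CrCl = (140 − 29) × 50 / (72 × 4.03) = 5550.0 / 290.16 ≈ 19.1 mL/min
Patient 2: CrCl = (140 − 83) × 68 / (72 × 0.75) = 3876.0 / 54.00 ≈ 71.8 mL/min
|19.1 − 71.8| = 52.7 mL/min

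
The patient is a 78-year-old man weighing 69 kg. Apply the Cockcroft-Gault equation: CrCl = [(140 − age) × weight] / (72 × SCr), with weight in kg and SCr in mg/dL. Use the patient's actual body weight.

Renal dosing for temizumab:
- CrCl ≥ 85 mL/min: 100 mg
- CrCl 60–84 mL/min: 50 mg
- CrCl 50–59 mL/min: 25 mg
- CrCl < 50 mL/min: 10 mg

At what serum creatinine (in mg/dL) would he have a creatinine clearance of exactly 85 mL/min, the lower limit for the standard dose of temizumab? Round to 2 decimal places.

Standard dose requires CrCl ≥ 85 mL/min.
Set (140 − 78) × 69 / (72 × SCr) = 85
SCr = (140 − 78) × 69 / (72 × 85) = 0.699 mg/dL

0.70 mg/dL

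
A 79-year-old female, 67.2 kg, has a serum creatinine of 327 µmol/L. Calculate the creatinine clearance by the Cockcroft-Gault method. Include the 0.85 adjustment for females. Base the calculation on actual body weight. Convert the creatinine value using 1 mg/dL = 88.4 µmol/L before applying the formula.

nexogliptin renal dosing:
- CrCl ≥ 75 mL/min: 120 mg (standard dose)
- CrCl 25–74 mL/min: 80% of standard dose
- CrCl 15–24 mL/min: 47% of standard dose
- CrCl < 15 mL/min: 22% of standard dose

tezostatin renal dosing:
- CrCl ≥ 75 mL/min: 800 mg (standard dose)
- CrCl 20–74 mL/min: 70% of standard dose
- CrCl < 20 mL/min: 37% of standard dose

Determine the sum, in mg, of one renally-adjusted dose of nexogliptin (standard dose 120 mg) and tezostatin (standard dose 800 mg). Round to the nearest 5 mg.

SCr = 327 / 88.4 = 3.699 mg/dL
CrCl = (140 − 79) × 67.2 / (72 × 3.699) × 0.85 = 4099.2 / 266.33 × 0.85 ≈ 13.1 mL/min
CrCl ≈ 13 mL/min.
nexogliptin: < 15 mL/min → 22% of 120 mg = 26.4 mg.
tezostatin: < 20 mL/min → 37% of 800 mg = 296 mg.
Total = 26.4 + 296 = 322.4 mg.

320 mg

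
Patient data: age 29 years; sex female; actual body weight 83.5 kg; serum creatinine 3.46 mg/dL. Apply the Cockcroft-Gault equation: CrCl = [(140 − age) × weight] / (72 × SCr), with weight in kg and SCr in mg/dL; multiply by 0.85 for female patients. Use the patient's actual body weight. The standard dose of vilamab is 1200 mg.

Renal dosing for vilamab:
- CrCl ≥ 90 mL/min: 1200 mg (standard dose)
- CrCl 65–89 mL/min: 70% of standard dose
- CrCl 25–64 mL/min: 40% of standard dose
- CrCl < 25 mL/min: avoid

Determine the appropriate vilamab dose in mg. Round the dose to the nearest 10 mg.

CrCl = (140 − 29) × 83.5 / (72 × 3.46) × 0.85 = 9268.5 / 249.12 × 0.85 ≈ 31.6 mL/min
CrCl ≈ 32 mL/min → bracket 25–64 mL/min.
40% of 1200 mg = 480 mg

480 mg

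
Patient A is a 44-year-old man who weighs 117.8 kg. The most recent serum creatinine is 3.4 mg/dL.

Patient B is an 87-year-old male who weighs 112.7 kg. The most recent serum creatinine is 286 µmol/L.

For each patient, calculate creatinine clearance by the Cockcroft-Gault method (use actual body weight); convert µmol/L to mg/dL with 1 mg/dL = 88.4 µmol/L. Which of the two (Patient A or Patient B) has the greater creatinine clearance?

Patient A

Patient A: CrCl = (140 − 44) × 117.8 / (72 × 3.4) = 11308.8 / 244.80 ≈ 46.2 mL/min
Patient B: SCr = 286 / 88.4 = 3.235 mg/dL
Patient B: CrCl = (140 − 87) × 112.7 / (72 × 3.235) = 5973.1 / 232.92 ≈ 25.6 mL/min
46.2 vs 25.6 mL/min → Patient A is higher.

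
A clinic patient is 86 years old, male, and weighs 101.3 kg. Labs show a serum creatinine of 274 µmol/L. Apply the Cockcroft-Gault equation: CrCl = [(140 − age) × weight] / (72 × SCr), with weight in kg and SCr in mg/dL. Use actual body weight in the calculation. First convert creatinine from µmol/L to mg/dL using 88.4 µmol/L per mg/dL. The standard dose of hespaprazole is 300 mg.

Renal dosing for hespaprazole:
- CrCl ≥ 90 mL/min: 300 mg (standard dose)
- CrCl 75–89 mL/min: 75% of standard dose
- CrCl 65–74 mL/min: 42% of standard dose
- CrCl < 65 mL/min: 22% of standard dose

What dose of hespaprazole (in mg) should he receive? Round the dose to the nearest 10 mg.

70 mg

SCr = 274 / 88.4 = 3.1 mg/dL
CrCl = (140 − 86) × 101.3 / (72 × 3.1) = 5470.2 / 223.20 ≈ 24.5 mL/min
CrCl ≈ 25 mL/min → bracket < 65 mL/min.
22% of 300 mg = 66 mg → 70 mg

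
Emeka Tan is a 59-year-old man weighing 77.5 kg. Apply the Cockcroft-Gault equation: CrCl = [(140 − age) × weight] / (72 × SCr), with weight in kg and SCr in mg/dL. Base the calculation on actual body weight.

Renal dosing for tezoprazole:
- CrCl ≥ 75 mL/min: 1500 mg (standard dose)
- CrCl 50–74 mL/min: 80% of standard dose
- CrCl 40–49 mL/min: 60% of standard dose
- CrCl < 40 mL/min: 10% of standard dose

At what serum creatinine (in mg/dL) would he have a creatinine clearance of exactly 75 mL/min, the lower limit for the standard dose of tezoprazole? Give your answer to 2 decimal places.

1.16 mg/dL

Standard dose requires CrCl ≥ 75 mL/min.
Set (140 − 59) × 77.5 / (72 × SCr) = 75
SCr = (140 − 59) × 77.5 / (72 × 75) = 1.163 mg/dL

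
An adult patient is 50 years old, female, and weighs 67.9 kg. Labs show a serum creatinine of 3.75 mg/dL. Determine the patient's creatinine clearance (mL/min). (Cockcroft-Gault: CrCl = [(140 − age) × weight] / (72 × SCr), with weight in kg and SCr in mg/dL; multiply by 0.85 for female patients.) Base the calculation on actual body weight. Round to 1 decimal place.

19.2 mL/min

CrCl = (140 − 50) × 67.9 / (72 × 3.75) × 0.85 = 6111.0 / 270.00 × 0.85 ≈ 19.2 mL/min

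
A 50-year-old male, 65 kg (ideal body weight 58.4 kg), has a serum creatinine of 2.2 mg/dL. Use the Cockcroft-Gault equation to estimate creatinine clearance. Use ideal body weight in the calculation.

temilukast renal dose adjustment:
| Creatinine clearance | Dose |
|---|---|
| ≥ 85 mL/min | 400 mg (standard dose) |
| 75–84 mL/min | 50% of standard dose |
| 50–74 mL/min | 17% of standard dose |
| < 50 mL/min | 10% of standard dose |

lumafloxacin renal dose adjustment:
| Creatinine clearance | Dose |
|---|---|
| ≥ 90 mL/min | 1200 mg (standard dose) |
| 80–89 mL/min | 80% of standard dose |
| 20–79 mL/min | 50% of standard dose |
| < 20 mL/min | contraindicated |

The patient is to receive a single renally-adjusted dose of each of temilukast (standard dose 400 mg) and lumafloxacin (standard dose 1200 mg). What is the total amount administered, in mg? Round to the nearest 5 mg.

CrCl = (140 − 50) × 58.4 / (72 × 2.2) = 5256.0 / 158.40 ≈ 33.2 mL/min
CrCl ≈ 33 mL/min.
temilukast: < 50 mL/min → 10% of 400 mg = 40 mg.
lumafloxacin: 20–79 mL/min → 50% of 1200 mg = 600 mg.
Total = 40 + 600 = 640 mg.

640 mg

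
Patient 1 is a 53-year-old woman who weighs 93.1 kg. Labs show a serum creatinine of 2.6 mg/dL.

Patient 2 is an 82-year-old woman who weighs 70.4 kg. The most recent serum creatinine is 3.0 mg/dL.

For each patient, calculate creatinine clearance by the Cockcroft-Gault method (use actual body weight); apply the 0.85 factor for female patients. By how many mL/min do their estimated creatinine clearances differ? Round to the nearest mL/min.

21 mL/min

Patient 1: CrCl = (140 − 53) × 93.1 / (72 × 2.6) × 0.85 = 8099.7 / 187.20 × 0.85 ≈ 36.8 mL/min
Patient 2: CrCl = (140 − 82) × 70.4 / (72 × 3) × 0.85 = 4083.2 / 216.00 × 0.85 ≈ 16.1 mL/min
|36.8 − 16.1| = 20.7 mL/min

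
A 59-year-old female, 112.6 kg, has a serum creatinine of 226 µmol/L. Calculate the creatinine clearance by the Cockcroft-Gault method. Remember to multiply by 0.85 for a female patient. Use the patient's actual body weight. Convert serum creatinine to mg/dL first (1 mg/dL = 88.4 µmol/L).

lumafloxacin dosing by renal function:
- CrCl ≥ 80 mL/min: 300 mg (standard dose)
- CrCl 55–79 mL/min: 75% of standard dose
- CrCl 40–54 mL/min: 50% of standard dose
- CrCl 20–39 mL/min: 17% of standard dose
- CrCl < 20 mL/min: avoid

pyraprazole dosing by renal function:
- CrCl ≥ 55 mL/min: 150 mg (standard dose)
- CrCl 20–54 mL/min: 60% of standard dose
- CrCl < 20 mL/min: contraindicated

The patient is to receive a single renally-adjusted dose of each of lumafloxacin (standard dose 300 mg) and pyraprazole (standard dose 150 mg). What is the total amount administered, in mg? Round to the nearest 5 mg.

SCr = 226 / 88.4 = 2.557 mg/dL
CrCl = (140 − 59) × 112.6 / (72 × 2.557) × 0.85 = 9120.6 / 184.10 × 0.85 ≈ 42.1 mL/min
CrCl ≈ 42 mL/min.
lumafloxacin: 40–54 mL/min → 50% of 300 mg = 150 mg.
pyraprazole: 20–54 mL/min → 60% of 150 mg = 90 mg.
Total = 150 + 90 = 240 mg.

240 mg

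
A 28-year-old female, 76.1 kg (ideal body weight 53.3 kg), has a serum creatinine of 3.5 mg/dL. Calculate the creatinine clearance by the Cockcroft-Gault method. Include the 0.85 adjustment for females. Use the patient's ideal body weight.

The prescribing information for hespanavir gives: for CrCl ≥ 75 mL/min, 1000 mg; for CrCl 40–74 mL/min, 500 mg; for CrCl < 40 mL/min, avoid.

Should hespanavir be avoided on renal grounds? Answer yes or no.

CrCl = (140 − 28) × 53.3 / (72 × 3.5) × 0.85 = 5969.6 / 252.00 × 0.85 ≈ 20.1 mL/min
CrCl ≈ 20 mL/min, which is < 40 mL/min.

yes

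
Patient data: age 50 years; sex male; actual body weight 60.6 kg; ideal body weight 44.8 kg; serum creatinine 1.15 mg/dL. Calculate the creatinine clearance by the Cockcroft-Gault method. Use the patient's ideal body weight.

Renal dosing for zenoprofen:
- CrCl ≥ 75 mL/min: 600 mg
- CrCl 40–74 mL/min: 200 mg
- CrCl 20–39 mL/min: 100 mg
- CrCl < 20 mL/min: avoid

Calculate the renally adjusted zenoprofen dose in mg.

200 mg

CrCl = (140 − 50) × 44.8 / (72 × 1.15) = 4032.0 / 82.80 ≈ 48.7 mL/min
CrCl ≈ 49 mL/min → bracket 40–74 mL/min.
Dose for this bracket: 200 mg.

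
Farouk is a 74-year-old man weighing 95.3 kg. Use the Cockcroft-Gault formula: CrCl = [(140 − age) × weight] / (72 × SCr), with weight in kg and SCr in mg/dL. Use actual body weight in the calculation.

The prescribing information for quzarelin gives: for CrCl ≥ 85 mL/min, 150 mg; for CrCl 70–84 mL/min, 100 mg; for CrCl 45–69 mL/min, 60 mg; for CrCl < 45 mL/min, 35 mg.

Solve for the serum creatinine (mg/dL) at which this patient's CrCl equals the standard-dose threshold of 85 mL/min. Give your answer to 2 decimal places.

Standard dose requires CrCl ≥ 85 mL/min.
Set (140 − 74) × 95.3 / (72 × SCr) = 85
SCr = (140 − 74) × 95.3 / (72 × 85) = 1.028 mg/dL

1.03 mg/dL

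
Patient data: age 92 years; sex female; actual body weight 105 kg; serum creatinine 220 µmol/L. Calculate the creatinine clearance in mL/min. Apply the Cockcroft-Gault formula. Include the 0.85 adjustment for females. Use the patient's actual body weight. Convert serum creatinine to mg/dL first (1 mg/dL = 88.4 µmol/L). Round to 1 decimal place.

23.9 mL/min

SCr = 220 / 88.4 = 2.489 mg/dL
CrCl = (140 − 92) × 105 / (72 × 2.489) × 0.85 = 5040.0 / 179.21 × 0.85 ≈ 23.9 mL/min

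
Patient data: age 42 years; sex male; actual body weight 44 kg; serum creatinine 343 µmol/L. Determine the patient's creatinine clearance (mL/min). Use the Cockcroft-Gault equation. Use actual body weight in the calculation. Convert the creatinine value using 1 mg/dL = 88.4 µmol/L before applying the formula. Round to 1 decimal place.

SCr = 343 / 88.4 = 3.88 mg/dL
CrCl = (140 − 42) × 44 / (72 × 3.88) = 4312.0 / 279.36 ≈ 15.4 mL/min

15.4 mL/min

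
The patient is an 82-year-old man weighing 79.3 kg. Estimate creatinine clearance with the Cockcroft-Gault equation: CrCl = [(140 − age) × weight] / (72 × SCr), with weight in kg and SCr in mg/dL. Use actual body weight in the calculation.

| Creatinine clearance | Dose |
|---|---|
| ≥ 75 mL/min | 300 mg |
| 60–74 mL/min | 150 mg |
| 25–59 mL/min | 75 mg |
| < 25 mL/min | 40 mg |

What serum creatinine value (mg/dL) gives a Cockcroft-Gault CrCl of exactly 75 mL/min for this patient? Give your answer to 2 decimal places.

0.85 mg/dL

Standard dose requires CrCl ≥ 75 mL/min.
Set (140 − 82) × 79.3 / (72 × SCr) = 75
SCr = (140 − 82) × 79.3 / (72 × 75) = 0.852 mg/dL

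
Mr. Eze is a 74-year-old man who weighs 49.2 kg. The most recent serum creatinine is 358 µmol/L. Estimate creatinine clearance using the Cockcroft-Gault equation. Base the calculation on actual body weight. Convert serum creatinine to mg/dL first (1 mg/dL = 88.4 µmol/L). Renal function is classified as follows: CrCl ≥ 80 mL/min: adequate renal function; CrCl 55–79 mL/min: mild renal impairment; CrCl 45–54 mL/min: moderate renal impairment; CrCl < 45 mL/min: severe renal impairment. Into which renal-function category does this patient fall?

severe renal impairment

SCr = 358 / 88.4 = 4.05 mg/dL
CrCl = (140 − 74) × 49.2 / (72 × 4.05) = 3247.2 / 291.60 ≈ 11.1 mL/min
11 mL/min falls in the 'severe renal impairment' range.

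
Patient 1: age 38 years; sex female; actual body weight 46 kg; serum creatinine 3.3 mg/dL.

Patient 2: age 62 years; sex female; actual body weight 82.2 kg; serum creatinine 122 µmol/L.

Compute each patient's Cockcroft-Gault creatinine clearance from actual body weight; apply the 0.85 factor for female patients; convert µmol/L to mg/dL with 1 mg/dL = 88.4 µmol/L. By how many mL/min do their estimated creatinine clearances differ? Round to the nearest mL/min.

Patient 1: CrCl = (140 − 38) × 46 / (72 × 3.3) × 0.85 = 4692.0 / 237.60 × 0.85 ≈ 16.8 mL/min
Patient 2: SCr = 122 / 88.4 = 1.38 mg/dL
Patient 2: CrCl = (140 − 62) × 82.2 / (72 × 1.38) × 0.85 = 6411.6 / 99.36 × 0.85 ≈ 54.8 mL/min
|16.8 − 54.8| = 38.0 mL/min

38 mL/min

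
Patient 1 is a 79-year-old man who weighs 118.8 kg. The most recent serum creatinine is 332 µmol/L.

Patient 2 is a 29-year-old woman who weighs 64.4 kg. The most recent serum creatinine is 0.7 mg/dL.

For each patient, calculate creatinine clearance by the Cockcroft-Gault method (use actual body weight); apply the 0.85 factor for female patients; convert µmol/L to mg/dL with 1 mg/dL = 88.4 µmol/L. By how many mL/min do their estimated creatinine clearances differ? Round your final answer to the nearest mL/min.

Patient 1: SCr = 332 / 88.4 = 3.756 mg/dL
Patient 1: CrCl = (140 − 79) × 118.8 / (72 × 3.756) = 7246.8 / 270.43 ≈ 26.8 mL/min
Patient 2: CrCl = (140 − 29) × 64.4 / (72 × 0.7) × 0.85 = 7148.4 / 50.40 × 0.85 ≈ 120.6 mL/min
|26.8 − 120.6| = 93.8 mL/min

94 mL/min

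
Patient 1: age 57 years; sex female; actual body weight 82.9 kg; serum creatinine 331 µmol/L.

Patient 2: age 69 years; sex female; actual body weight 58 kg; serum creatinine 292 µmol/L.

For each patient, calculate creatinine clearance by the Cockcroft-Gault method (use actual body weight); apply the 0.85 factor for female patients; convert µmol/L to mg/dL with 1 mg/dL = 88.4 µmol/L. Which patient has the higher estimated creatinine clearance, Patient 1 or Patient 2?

Patient 1: SCr = 331 / 88.4 = 3.744 mg/dL
Patient 1: CrCl = (140 − 57) × 82.9 / (72 × 3.744) × 0.85 = 6880.7 / 269.57 × 0.85 ≈ 21.7 mL/min
Patient 2: SCr = 292 / 88.4 = 3.303 mg/dL
Patient 2: CrCl = (140 − 69) × 58 / (72 × 3.303) × 0.85 = 4118.0 / 237.82 × 0.85 ≈ 14.7 mL/min
21.7 vs 14.7 mL/min → Patient 1 is higher.

Patient 1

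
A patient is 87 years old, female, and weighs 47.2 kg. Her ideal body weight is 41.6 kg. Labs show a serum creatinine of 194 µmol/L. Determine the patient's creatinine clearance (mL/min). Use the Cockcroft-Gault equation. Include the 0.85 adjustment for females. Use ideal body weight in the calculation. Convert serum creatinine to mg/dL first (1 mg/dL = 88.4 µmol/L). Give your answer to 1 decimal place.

SCr = 194 / 88.4 = 2.195 mg/dL
CrCl = (140 − 87) × 41.6 / (72 × 2.195) × 0.85 = 2204.8 / 158.04 × 0.85 ≈ 11.9 mL/min

11.9 mL/min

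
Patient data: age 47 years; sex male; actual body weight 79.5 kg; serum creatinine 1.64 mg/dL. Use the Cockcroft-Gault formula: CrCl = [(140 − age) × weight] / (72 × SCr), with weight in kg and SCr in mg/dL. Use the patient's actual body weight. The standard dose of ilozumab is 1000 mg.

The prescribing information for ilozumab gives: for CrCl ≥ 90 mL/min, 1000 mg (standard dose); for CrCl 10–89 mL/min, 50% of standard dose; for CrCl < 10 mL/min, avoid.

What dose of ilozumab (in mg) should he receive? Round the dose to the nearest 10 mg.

CrCl = (140 − 47) × 79.5 / (72 × 1.64) = 7393.5 / 118.08 ≈ 62.6 mL/min
CrCl ≈ 63 mL/min → bracket 10–89 mL/min.
50% of 1000 mg = 500 mg

500 mg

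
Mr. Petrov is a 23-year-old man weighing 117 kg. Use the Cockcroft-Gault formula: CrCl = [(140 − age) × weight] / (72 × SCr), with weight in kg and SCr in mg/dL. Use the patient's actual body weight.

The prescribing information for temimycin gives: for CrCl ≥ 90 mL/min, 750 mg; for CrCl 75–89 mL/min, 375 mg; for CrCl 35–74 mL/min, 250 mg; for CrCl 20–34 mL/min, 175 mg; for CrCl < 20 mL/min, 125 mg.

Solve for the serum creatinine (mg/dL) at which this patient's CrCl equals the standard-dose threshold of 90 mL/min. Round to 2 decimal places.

Standard dose requires CrCl ≥ 90 mL/min.
Set (140 − 23) × 117 / (72 × SCr) = 90
SCr = (140 − 23) × 117 / (72 × 90) = 2.112 mg/dL

2.11 mg/dL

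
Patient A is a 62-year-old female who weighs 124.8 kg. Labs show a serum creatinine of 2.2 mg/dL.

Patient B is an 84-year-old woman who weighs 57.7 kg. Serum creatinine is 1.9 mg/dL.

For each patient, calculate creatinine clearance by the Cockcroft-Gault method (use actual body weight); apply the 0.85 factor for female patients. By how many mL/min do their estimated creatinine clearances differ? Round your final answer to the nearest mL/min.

32 mL/min

Patient A: CrCl = (140 − 62) × 124.8 / (72 × 2.2) × 0.85 = 9734.4 / 158.40 × 0.85 ≈ 52.2 mL/min
Patient B: CrCl = (140 − 84) × 57.7 / (72 × 1.9) × 0.85 = 3231.2 / 136.80 × 0.85 ≈ 20.1 mL/min
|52.2 − 20.1| = 32.1 mL/min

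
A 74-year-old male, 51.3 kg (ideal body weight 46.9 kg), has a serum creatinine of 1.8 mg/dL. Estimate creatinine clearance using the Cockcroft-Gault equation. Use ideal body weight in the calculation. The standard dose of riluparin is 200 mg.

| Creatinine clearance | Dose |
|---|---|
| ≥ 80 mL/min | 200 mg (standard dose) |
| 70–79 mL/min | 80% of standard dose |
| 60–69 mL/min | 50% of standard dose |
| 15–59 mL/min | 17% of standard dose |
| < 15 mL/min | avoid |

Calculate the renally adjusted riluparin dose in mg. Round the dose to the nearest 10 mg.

CrCl = (140 − 74) × 46.9 / (72 × 1.8) = 3095.4 / 129.60 ≈ 23.9 mL/min
CrCl ≈ 24 mL/min → bracket 15–59 mL/min.
17% of 200 mg = 34 mg → 30 mg

30 mg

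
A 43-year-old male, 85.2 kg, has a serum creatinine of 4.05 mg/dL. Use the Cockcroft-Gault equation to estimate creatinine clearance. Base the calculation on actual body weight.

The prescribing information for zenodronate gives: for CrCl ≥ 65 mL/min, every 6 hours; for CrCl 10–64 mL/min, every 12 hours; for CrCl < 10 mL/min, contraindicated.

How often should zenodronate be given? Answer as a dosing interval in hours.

CrCl = (140 − 43) × 85.2 / (72 × 4.05) = 8264.4 / 291.60 ≈ 28.3 mL/min
CrCl ≈ 28 mL/min → bracket 10–64 mL/min → every 12 hours.

every 12 hours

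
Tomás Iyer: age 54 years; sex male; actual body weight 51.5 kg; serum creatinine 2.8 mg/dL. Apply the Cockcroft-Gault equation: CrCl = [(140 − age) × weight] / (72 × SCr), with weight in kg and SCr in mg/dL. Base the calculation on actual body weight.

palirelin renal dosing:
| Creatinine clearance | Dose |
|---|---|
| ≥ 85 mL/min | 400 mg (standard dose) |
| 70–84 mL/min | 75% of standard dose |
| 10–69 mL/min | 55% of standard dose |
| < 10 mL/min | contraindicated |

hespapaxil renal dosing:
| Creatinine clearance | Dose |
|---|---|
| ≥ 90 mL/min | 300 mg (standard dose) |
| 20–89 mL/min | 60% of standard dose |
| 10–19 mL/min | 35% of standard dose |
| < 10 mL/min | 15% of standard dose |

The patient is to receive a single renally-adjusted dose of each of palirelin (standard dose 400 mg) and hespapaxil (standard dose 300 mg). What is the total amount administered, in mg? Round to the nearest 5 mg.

400 mg

CrCl = (140 − 54) × 51.5 / (72 × 2.8) = 4429.0 / 201.60 ≈ 22.0 mL/min
CrCl ≈ 22 mL/min.
palirelin: 10–69 mL/min → 55% of 400 mg = 220 mg.
hespapaxil: 20–89 mL/min → 60% of 300 mg = 180 mg.
Total = 220 + 180 = 400 mg.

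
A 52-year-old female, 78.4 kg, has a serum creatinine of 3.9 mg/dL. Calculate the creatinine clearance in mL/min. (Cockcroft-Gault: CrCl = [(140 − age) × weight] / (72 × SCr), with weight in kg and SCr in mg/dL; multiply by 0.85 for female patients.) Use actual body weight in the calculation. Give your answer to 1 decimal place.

20.9 mL/min

CrCl = (140 − 52) × 78.4 / (72 × 3.9) × 0.85 = 6899.2 / 280.80 × 0.85 ≈ 20.9 mL/min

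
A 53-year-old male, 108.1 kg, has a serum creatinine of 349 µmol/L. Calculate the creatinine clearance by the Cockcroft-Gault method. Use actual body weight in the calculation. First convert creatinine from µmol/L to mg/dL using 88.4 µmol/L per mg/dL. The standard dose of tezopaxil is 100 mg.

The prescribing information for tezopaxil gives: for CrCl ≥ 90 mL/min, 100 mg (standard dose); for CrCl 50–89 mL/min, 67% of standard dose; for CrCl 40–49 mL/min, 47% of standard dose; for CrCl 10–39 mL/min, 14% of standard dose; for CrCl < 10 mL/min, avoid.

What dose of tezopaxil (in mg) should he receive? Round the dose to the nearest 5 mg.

SCr = 349 / 88.4 = 3.948 mg/dL
CrCl = (140 − 53) × 108.1 / (72 × 3.948) = 9404.7 / 284.26 ≈ 33.1 mL/min
CrCl ≈ 33 mL/min → bracket 10–39 mL/min.
14% of 100 mg = 14 mg → 15 mg

15 mg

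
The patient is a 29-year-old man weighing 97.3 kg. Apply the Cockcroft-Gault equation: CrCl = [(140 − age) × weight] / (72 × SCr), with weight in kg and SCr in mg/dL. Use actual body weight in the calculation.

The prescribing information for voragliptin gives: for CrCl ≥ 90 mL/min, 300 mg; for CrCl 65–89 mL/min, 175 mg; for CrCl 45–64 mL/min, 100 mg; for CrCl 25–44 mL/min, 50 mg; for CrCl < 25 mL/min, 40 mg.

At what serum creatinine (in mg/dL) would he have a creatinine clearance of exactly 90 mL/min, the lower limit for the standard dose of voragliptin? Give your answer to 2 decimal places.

Standard dose requires CrCl ≥ 90 mL/min.
Set (140 − 29) × 97.3 / (72 × SCr) = 90
SCr = (140 − 29) × 97.3 / (72 × 90) = 1.667 mg/dL

1.67 mg/dL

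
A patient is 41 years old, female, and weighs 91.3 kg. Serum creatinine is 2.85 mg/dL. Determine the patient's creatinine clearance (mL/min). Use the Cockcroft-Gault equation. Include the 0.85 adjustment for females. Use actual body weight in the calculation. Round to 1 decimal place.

CrCl = (140 − 41) × 91.3 / (72 × 2.85) × 0.85 = 9038.7 / 205.20 × 0.85 ≈ 37.4 mL/min

37.4 mL/min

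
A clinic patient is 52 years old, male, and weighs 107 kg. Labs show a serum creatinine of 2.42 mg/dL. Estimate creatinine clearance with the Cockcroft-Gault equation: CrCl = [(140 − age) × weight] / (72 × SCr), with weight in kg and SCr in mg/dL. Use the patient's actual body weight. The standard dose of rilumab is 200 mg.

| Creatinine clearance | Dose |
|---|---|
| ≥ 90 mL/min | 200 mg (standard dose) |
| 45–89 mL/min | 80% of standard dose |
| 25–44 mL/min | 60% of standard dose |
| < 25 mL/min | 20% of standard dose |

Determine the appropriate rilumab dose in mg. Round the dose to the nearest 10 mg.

CrCl = (140 − 52) × 107 / (72 × 2.42) = 9416.0 / 174.24 ≈ 54.0 mL/min
CrCl ≈ 54 mL/min → bracket 45–89 mL/min.
80% of 200 mg = 160 mg

160 mg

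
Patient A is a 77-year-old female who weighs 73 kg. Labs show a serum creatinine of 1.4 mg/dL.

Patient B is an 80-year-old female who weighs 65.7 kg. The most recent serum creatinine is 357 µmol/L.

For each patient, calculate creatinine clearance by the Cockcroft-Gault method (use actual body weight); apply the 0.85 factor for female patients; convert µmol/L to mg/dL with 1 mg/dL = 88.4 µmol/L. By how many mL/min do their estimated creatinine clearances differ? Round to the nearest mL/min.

Patient A: CrCl = (140 − 77) × 73 / (72 × 1.4) × 0.85 = 4599.0 / 100.80 × 0.85 ≈ 38.8 mL/min
Patient B: SCr = 357 / 88.4 = 4.038 mg/dL
Patient B: CrCl = (140 − 80) × 65.7 / (72 × 4.038) × 0.85 = 3942.0 / 290.74 × 0.85 ≈ 11.5 mL/min
|38.8 − 11.5| = 27.3 mL/min

27 mL/min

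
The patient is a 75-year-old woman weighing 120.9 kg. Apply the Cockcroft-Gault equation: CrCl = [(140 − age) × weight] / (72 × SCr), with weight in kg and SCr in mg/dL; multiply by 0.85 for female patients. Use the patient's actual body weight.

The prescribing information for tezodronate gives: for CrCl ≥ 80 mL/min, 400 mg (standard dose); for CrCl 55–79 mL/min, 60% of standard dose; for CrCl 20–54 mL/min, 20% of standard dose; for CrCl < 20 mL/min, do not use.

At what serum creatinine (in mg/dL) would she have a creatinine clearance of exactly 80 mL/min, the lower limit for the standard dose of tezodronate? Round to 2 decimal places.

1.16 mg/dL

Standard dose requires CrCl ≥ 80 mL/min.
Set (140 − 75) × 120.9 × 0.85 / (72 × SCr) = 80
SCr = (140 − 75) × 120.9 × 0.85 / (72 × 80) = 1.160 mg/dL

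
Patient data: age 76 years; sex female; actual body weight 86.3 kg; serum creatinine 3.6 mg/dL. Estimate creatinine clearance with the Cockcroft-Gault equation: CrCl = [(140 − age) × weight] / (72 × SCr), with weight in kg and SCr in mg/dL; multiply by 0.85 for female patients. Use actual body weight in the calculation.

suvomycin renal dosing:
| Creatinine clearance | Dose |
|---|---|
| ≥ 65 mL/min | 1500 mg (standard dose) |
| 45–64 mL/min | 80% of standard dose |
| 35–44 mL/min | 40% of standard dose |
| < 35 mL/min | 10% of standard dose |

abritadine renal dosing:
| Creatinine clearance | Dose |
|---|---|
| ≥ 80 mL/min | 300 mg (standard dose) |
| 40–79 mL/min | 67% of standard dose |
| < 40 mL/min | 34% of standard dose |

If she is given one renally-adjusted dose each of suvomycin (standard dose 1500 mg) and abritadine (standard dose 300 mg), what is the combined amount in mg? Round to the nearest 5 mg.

CrCl = (140 − 76) × 86.3 / (72 × 3.6) × 0.85 = 5523.2 / 259.20 × 0.85 ≈ 18.1 mL/min
CrCl ≈ 18 mL/min.
suvomycin: < 35 mL/min → 10% of 1500 mg = 150 mg.
abritadine: < 40 mL/min → 34% of 300 mg = 102 mg.
Total = 150 + 102 = 252 mg.

250 mg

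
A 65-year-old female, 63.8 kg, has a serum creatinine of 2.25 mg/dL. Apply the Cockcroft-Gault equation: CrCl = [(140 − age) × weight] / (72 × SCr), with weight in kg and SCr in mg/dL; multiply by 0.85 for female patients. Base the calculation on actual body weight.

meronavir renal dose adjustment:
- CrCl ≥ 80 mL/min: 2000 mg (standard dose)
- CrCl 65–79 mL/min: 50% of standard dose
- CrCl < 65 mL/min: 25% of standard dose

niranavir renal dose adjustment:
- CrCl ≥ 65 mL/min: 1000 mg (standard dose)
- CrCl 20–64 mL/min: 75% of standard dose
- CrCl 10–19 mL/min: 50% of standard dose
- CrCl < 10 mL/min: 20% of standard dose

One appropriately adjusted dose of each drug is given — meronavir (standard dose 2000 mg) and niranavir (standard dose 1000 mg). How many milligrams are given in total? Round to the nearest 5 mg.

1250 mg

CrCl = (140 − 65) × 63.8 / (72 × 2.25) × 0.85 = 4785.0 / 162.00 × 0.85 ≈ 25.1 mL/min
CrCl ≈ 25 mL/min.
meronavir: < 65 mL/min → 25% of 2000 mg = 500 mg.
niranavir: 20–64 mL/min → 75% of 1000 mg = 750 mg.
Total = 500 + 750 = 1250 mg.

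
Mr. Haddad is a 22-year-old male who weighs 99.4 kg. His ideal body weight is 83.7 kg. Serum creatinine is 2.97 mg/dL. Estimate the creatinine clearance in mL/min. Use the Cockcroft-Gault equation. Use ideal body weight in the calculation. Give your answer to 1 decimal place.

CrCl = (140 − 22) × 83.7 / (72 × 2.97) = 9876.6 / 213.84 ≈ 46.2 mL/min

46.2 mL/min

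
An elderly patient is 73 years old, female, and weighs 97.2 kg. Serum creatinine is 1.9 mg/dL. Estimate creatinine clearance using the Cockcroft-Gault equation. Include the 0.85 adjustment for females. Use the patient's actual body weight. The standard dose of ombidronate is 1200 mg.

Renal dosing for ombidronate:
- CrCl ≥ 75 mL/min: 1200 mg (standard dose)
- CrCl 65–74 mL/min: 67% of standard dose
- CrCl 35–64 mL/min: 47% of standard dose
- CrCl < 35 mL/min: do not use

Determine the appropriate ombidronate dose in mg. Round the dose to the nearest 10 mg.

560 mg

CrCl = (140 − 73) × 97.2 / (72 × 1.9) × 0.85 = 6512.4 / 136.80 × 0.85 ≈ 40.5 mL/min
CrCl ≈ 40 mL/min → bracket 35–64 mL/min.
47% of 1200 mg = 564 mg → 560 mg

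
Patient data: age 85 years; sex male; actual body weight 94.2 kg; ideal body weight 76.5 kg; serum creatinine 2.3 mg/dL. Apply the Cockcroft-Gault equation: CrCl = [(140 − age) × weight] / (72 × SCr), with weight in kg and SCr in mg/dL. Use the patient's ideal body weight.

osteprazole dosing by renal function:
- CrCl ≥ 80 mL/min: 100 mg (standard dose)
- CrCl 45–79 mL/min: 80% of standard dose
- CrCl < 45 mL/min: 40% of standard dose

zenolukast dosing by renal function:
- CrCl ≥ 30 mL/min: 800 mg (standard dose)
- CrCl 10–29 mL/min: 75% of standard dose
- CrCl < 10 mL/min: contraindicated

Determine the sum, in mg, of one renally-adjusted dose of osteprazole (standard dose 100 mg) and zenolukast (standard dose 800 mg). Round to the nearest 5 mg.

CrCl = (140 − 85) × 76.5 / (72 × 2.3) = 4207.5 / 165.60 ≈ 25.4 mL/min
CrCl ≈ 25 mL/min.
osteprazole: < 45 mL/min → 40% of 100 mg = 40 mg.
zenolukast: 10–29 mL/min → 75% of 800 mg = 600 mg.
Total = 40 + 600 = 640 mg.

640 mg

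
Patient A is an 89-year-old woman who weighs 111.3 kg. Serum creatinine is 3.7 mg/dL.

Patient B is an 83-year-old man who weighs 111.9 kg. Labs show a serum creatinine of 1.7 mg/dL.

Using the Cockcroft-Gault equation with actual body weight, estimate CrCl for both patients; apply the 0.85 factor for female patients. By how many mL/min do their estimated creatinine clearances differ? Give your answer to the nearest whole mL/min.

Patient A: CrCl = (140 − 89) × 111.3 / (72 × 3.7) × 0.85 = 5676.3 / 266.40 × 0.85 ≈ 18.1 mL/min
Patient B: CrCl = (140 − 83) × 111.9 / (72 × 1.7) = 6378.3 / 122.40 ≈ 52.1 mL/min
|18.1 − 52.1| = 34.0 mL/min

34 mL/min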